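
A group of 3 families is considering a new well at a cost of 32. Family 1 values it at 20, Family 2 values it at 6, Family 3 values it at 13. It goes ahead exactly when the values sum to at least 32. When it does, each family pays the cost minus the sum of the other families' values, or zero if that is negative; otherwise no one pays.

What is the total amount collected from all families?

19

Total value 39 ≥ cost 32, so it is built.
Family 1: others sum to 19; max(0, 32 - 19) = 13.
Family 2: others sum to 33; max(0, 32 - 33) = 0.
Family 3: others sum to 26; max(0, 32 - 26) = 6.
Total collected = 13 + 0 + 6 = 19.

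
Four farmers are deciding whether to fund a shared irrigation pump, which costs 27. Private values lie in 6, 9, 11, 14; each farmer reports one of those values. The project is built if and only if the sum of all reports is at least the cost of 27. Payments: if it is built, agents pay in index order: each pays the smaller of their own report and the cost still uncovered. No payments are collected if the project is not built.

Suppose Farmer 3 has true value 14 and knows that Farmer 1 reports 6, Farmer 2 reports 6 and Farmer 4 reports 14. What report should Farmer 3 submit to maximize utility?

Report 6: project built, pays 6, utility 14 - 6 = 8.
Report 9: project built, pays 9, utility 14 - 9 = 5.
Report 11: project built, pays 11, utility 14 - 11 = 3.
Report 14: project built, pays 14, utility 14 - 14 = 0.
The best choice is 6 with utility 8.

6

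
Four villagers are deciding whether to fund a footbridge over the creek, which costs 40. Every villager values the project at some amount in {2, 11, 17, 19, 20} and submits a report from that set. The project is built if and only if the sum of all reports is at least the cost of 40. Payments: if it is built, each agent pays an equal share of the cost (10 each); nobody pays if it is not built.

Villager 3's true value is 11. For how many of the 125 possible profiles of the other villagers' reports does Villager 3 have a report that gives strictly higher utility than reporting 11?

Others report (2, 2, 17): truth gives 0; report 19 gives 1 > 0. Violating.
Others report (2, 2, 19): truth gives 0; report 17 gives 1 > 0. Violating.
Others report (2, 2, 20): truth gives 0; report 17 gives 1 > 0. Violating.
Others report (2, 11, 11): truth gives 0; report 17 gives 1 > 0. Violating.
Others report (2, 2, 2): truth gives 0; no alternative beats it.
Others report (2, 2, 11): truth gives 0; no alternative beats it.
(Checking all 125 profiles: 12 have a profitable deviation, 113 do not.)

12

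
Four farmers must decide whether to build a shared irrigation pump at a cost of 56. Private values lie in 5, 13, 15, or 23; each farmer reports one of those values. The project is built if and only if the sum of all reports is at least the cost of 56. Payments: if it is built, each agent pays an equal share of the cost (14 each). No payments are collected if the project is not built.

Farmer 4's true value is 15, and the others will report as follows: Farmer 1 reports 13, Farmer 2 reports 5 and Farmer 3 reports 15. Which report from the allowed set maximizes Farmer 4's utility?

Report 5: project not built, utility 0.
Report 13: project not built, utility 0.
Report 15: project not built, utility 0.
Report 23: project built, pays 14, utility 15 - 14 = 1.
The best choice is 23 with utility 1.

23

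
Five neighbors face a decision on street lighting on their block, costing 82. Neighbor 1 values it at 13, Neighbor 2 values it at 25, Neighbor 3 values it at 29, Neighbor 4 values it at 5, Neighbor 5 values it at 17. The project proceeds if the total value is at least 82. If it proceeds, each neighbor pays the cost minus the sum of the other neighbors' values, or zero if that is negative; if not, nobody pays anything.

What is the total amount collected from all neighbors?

56

Total value 89 ≥ cost 82, so it is built.
Neighbor 1: others sum to 76; max(0, 82 - 76) = 6.
Neighbor 2: others sum to 64; max(0, 82 - 64) = 18.
Neighbor 3: others sum to 60; max(0, 82 - 60) = 22.
Neighbor 4: others sum to 84; max(0, 82 - 84) = 0.
Neighbor 5: others sum to 72; max(0, 82 - 72) = 10.
Total collected = 6 + 18 + 22 + 0 + 10 = 56.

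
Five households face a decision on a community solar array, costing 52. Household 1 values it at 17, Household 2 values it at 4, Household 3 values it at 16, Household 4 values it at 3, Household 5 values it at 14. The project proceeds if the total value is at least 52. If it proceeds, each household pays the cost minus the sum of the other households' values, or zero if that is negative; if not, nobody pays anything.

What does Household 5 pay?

Total value 54 ≥ cost 52, so the project is built.
The other households' values sum to 40.
Cost minus that sum is 52 - 40 = 12.

12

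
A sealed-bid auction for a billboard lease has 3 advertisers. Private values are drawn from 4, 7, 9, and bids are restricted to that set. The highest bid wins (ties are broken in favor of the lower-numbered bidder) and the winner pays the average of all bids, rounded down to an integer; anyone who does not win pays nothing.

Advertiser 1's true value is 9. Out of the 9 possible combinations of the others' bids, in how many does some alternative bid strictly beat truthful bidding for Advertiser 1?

Others bid (4, 4): truth gives 4; bid 4 gives 5 > 4. Violating.
Others bid (4, 7): truth gives 3; no alternative beats it.
Others bid (4, 9): truth gives 2; no alternative beats it.
(Checking all 9 profiles: 1 has a profitable deviation, 8 do not.)

1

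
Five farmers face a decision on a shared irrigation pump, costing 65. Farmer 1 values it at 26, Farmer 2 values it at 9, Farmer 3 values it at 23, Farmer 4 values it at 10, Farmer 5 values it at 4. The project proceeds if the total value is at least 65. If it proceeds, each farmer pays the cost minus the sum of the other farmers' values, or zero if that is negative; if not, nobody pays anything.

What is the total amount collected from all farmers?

Total value 72 ≥ cost 65, so it is built.
Farmer 1: others sum to 46; max(0, 65 - 46) = 19.
Farmer 2: others sum to 63; max(0, 65 - 63) = 2.
Farmer 3: others sum to 49; max(0, 65 - 49) = 16.
Farmer 4: others sum to 62; max(0, 65 - 62) = 3.
Farmer 5: others sum to 68; max(0, 65 - 68) = 0.
Total collected = 19 + 2 + 16 + 3 + 0 = 40.

40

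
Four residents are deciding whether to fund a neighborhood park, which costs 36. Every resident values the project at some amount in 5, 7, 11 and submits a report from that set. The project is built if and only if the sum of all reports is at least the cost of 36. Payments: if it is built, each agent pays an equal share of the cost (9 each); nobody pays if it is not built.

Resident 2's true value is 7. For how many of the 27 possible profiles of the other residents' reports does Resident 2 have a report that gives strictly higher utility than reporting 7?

3

Others report (7, 11, 11): truth gives -2; report 5 gives 0 > -2. Violating.
Others report (11, 7, 11): truth gives -2; report 5 gives 0 > -2. Violating.
Others report (11, 11, 7): truth gives -2; report 5 gives 0 > -2. Violating.
Others report (5, 5, 5): truth gives 0; no alternative beats it.
Others report (5, 5, 7): truth gives 0; no alternative beats it.
(Checking all 27 profiles: 3 have a profitable deviation, 24 do not.)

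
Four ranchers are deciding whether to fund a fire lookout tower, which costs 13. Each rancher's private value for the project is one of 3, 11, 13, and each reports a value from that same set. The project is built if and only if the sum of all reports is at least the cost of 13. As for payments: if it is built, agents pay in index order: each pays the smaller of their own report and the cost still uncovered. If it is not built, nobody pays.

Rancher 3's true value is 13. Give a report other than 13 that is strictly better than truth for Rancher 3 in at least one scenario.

Suppose Rancher 1 reports 3, Rancher 2 reports 3 and Rancher 4 reports 11.
Report 13: project built, pays 7, utility 13 - 7 = 6.
Report 3: project built, pays 3, utility 13 - 3 = 10.
So reporting 3 beats truth here (10 > 6).

3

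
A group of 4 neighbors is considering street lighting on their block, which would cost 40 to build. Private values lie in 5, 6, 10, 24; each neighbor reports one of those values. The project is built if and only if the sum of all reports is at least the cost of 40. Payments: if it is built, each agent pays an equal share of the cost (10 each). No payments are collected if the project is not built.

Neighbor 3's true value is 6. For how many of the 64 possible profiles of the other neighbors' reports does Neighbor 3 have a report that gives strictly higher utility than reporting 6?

Others report (5, 5, 24): truth gives -4; report 5 gives 0 > -4. Violating.
Others report (5, 24, 5): truth gives -4; report 5 gives 0 > -4. Violating.
Others report (24, 5, 5): truth gives -4; report 5 gives 0 > -4. Violating.
Others report (5, 5, 5): truth gives 0; no alternative beats it.
Others report (5, 5, 6): truth gives 0; no alternative beats it.
(Checking all 64 profiles: 3 have a profitable deviation, 61 do not.)

3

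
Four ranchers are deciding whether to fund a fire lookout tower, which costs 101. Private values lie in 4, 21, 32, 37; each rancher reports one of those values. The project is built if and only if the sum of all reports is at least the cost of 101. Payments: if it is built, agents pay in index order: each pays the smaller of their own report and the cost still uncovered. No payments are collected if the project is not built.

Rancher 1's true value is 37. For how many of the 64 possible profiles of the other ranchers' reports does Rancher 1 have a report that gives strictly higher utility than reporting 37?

35

Others report (4, 32, 37): truth gives 0; report 32 gives 5 > 0. Violating.
Others report (4, 37, 32): truth gives 0; report 32 gives 5 > 0. Violating.
Others report (4, 37, 37): truth gives 0; report 32 gives 5 > 0. Violating.
Others report (21, 21, 32): truth gives 0; report 32 gives 5 > 0. Violating.
Others report (4, 4, 4): truth gives 0; no alternative beats it.
Others report (4, 4, 21): truth gives 0; no alternative beats it.
(Checking all 64 profiles: 35 have a profitable deviation, 29 do not.)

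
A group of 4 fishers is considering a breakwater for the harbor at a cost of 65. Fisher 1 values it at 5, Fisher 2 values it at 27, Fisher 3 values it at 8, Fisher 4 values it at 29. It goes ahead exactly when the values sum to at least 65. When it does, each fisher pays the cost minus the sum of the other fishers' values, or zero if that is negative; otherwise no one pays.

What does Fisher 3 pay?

Total value 69 ≥ cost 65, so the project is built.
The other fishers' values sum to 61.
Cost minus that sum is 65 - 61 = 4.

4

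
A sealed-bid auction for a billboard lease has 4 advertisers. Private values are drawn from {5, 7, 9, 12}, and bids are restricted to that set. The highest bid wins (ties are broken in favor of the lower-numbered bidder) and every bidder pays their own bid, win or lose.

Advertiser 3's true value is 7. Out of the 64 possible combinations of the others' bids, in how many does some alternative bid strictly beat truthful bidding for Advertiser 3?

62

Others bid (5, 5, 9): truth gives -7; bid 9 gives -2 > -7. Violating.
Others bid (5, 5, 12): truth gives -7; bid 5 gives -5 > -7. Violating.
Others bid (5, 7, 5): truth gives -7; bid 9 gives -2 > -7. Violating.
Others bid (5, 7, 7): truth gives -7; bid 9 gives -2 > -7. Violating.
Others bid (5, 5, 5): truth gives 0; no alternative beats it.
Others bid (5, 5, 7): truth gives 0; no alternative beats it.
(Checking all 64 profiles: 62 have a profitable deviation, 2 do not.)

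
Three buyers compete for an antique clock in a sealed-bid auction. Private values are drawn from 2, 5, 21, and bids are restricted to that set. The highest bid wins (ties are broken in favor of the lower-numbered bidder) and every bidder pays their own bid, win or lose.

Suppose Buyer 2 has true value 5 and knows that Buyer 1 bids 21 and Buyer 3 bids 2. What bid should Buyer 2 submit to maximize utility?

2

Bid 2: loses but pays 2, utility -2.
Bid 5: loses but pays 5, utility -5.
Bid 21: loses but pays 21, utility -21.
The best choice is 2 with utility -2.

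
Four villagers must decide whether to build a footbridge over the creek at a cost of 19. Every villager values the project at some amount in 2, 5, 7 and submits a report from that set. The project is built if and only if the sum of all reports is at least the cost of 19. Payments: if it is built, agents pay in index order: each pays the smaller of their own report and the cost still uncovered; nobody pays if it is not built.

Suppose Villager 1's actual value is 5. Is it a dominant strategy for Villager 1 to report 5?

No

Consider the case where Villager 2 reports 5, Villager 3 reports 5 and Villager 4 reports 7.
Truthful report 5: project built, pays 5, utility 5 - 5 = 0.
Report 2 instead: project built, pays 2, utility 5 - 2 = 3.
Since 3 > 0, reporting 2 is strictly better here, so truthful reporting is not dominant.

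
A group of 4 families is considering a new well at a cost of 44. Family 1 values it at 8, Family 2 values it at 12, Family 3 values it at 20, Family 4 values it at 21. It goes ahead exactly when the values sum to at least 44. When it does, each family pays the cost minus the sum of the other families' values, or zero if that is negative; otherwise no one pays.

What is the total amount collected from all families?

7

Total value 61 ≥ cost 44, so it is built.
Family 1: others sum to 53; max(0, 44 - 53) = 0.
Family 2: others sum to 49; max(0, 44 - 49) = 0.
Family 3: others sum to 41; max(0, 44 - 41) = 3.
Family 4: others sum to 40; max(0, 44 - 40) = 4.
Total collected = 0 + 0 + 3 + 4 = 7.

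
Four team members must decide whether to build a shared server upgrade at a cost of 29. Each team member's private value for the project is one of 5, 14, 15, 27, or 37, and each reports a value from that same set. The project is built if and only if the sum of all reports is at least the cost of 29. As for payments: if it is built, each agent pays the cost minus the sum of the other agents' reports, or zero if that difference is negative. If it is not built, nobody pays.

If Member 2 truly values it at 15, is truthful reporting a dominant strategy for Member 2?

Check each profile of the others' reports and compare truth against every alternative report.
Others report (5, 5, 27): truth gives 15, best alternative gives 15.
Others report (5, 5, 37): truth gives 15, best alternative gives 15.
Others report (5, 14, 14): truth gives 15, best alternative gives 15.
Others report (5, 14, 15): truth gives 15, best alternative gives 15.
Others report (5, 14, 27): truth gives 15, best alternative gives 15.
Others report (5, 14, 37): truth gives 15, best alternative gives 15.
(Remaining 119 profiles checked similarly; truth is weakly best in each.)
In every case the truthful report is at least as good as any alternative, so it is a dominant strategy.

Yes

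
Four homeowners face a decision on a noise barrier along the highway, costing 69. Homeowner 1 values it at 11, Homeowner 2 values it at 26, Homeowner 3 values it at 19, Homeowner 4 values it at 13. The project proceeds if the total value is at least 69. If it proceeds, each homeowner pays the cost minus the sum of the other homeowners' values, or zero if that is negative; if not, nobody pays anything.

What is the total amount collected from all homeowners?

Total value 69 ≥ cost 69, so it is built.
Homeowner 1: others sum to 58; max(0, 69 - 58) = 11.
Homeowner 2: others sum to 43; max(0, 69 - 43) = 26.
Homeowner 3: others sum to 50; max(0, 69 - 50) = 19.
Homeowner 4: others sum to 56; max(0, 69 - 56) = 13.
Total collected = 11 + 26 + 19 + 13 = 69.

69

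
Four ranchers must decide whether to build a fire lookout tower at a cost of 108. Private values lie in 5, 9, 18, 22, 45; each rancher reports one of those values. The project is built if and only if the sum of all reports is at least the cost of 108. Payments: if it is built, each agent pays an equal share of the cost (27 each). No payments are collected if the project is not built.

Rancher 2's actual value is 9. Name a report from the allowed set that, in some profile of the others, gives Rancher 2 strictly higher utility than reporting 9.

Suppose Rancher 1 reports 9, Rancher 3 reports 45 and Rancher 4 reports 45.
Report 9: project built, pays 27, utility 9 - 27 = -18.
Report 5: project not built, utility 0.
So reporting 5 beats truth here (0 > -18).

5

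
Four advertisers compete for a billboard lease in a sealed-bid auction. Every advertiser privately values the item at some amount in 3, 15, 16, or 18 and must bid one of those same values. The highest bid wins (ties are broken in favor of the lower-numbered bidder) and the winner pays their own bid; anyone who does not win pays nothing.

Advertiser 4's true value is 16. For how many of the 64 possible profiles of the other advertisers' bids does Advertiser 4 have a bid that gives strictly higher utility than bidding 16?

1

Others bid (3, 3, 3): truth gives 0; bid 15 gives 1 > 0. Violating.
Others bid (3, 3, 15): truth gives 0; no alternative beats it.
Others bid (3, 3, 16): truth gives 0; no alternative beats it.
(Checking all 64 profiles: 1 has a profitable deviation, 63 do not.)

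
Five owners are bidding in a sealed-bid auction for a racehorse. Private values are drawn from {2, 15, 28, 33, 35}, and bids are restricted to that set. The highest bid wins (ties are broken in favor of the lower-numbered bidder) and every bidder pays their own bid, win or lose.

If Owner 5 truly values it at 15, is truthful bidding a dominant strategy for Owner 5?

No

Consider the case where Owner 1 bids 2, Owner 2 bids 2, Owner 3 bids 2 and Owner 4 bids 15.
Truthful bid 15: loses but pays 15, utility -15.
Bid 2 instead: loses but pays 2, utility -2.
Since -2 > -15, bidding 2 is strictly better here, so truthful bidding is not dominant.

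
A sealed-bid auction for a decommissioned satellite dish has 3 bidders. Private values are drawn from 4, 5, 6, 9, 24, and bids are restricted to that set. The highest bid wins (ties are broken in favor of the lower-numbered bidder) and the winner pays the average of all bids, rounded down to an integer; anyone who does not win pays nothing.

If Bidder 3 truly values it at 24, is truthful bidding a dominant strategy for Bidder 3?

No

Consider the case where Bidder 1 bids 4 and Bidder 2 bids 4.
Truthful bid 24: wins, pays 10, utility 24 - 10 = 14.
Bid 5 instead: wins, pays 4, utility 24 - 4 = 20.
Since 20 > 14, bidding 5 is strictly better here, so truthful bidding is not dominant.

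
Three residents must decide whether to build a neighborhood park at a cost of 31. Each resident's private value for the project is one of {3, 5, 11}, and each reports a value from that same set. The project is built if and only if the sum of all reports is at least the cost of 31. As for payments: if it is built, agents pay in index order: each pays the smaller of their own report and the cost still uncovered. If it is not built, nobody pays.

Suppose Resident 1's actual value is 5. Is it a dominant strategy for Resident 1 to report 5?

Yes

Check each profile of the others' reports and compare truth against every alternative report.
Others report (3, 3): truth gives 0, best alternative gives 0.
Others report (3, 5): truth gives 0, best alternative gives 0.
Others report (3, 11): truth gives 0, best alternative gives 0.
Others report (5, 3): truth gives 0, best alternative gives 0.
Others report (5, 5): truth gives 0, best alternative gives 0.
Others report (5, 11): truth gives 0, best alternative gives 0.
(Remaining 3 profiles checked similarly; truth is weakly best in each.)
In every case the truthful report is at least as good as any alternative, so it is a dominant strategy.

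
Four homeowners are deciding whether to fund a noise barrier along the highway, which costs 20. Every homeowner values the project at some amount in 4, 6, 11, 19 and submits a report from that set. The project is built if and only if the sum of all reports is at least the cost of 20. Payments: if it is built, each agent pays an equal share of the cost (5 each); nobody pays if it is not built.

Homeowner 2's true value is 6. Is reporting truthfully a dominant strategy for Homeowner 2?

No

Consider the case where Homeowner 1 reports 4, Homeowner 3 reports 4 and Homeowner 4 reports 4.
Truthful report 6: project not built, utility 0.
Report 11 instead: project built, pays 5, utility 6 - 5 = 1.
Since 1 > 0, reporting 11 is strictly better here, so truthful reporting is not dominant.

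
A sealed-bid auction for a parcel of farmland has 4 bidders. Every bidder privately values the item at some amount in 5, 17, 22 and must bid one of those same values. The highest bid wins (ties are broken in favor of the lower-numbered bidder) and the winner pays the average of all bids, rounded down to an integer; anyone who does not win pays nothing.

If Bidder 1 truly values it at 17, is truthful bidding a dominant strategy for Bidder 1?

Consider the case where Bidder 2 bids 5, Bidder 3 bids 5 and Bidder 4 bids 5.
Truthful bid 17: wins, pays 8, utility 17 - 8 = 9.
Bid 5 instead: wins, pays 5, utility 17 - 5 = 12.
Since 12 > 9, bidding 5 is strictly better here, so truthful bidding is not dominant.

No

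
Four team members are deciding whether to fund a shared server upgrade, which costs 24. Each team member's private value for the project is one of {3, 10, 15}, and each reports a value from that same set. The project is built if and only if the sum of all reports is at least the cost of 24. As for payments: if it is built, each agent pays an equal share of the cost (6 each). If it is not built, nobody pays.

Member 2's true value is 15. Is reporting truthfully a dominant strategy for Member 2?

Check each profile of the others' reports and compare truth against every alternative report.
Others report (3, 3, 3): truth gives 9, best alternative gives 0.
Others report (3, 3, 10): truth gives 9, best alternative gives 9.
Others report (3, 3, 15): truth gives 9, best alternative gives 9.
Others report (3, 10, 3): truth gives 9, best alternative gives 9.
Others report (3, 10, 10): truth gives 9, best alternative gives 9.
Others report (3, 10, 15): truth gives 9, best alternative gives 9.
(Remaining 21 profiles checked similarly; truth is weakly best in each.)
In every case the truthful report is at least as good as any alternative, so it is a dominant strategy.

Yes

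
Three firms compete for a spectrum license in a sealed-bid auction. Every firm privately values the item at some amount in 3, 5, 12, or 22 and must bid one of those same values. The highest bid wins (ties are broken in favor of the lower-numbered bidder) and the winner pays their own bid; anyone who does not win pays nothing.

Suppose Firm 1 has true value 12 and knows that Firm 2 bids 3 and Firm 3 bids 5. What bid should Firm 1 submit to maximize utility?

5

Bid 3: loses, pays 0, utility 0.
Bid 5: wins, pays 5, utility 12 - 5 = 7.
Bid 12: wins, pays 12, utility 12 - 12 = 0.
Bid 22: wins, pays 22, utility 12 - 22 = -10.
The best choice is 5 with utility 7.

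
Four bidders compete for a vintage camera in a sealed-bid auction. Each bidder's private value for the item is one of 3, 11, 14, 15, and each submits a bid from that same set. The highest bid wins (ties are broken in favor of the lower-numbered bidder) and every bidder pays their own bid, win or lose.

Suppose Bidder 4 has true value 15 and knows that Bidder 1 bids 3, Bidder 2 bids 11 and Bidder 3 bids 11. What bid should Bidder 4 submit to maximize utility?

14

Bid 3: loses but pays 3, utility -3.
Bid 11: loses but pays 11, utility -11.
Bid 14: wins, pays 14, utility 15 - 14 = 1.
Bid 15: wins, pays 15, utility 15 - 15 = 0.
The best choice is 14 with utility 1.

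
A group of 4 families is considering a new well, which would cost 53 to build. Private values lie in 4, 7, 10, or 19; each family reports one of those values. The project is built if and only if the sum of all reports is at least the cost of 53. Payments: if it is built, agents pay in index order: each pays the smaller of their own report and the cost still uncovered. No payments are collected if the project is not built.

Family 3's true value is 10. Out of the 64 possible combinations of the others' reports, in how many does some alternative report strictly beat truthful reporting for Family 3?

4

Others report (10, 19, 19): truth gives 0; report 7 gives 3 > 0. Violating.
Others report (19, 10, 19): truth gives 0; report 7 gives 3 > 0. Violating.
Others report (19, 19, 10): truth gives 0; report 7 gives 3 > 0. Violating.
Others report (19, 19, 19): truth gives 0; report 4 gives 6 > 0. Violating.
Others report (4, 4, 4): truth gives 0; no alternative beats it.
Others report (4, 4, 7): truth gives 0; no alternative beats it.
(Checking all 64 profiles: 4 have a profitable deviation, 60 do not.)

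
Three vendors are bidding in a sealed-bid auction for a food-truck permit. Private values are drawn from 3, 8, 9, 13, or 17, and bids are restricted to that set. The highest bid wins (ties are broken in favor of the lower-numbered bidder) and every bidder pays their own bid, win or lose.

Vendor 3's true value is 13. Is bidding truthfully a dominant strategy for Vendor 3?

Consider the case where Vendor 1 bids 3 and Vendor 2 bids 3.
Truthful bid 13: wins, pays 13, utility 13 - 13 = 0.
Bid 8 instead: wins, pays 8, utility 13 - 8 = 5.
Since 5 > 0, bidding 8 is strictly better here, so truthful bidding is not dominant.

No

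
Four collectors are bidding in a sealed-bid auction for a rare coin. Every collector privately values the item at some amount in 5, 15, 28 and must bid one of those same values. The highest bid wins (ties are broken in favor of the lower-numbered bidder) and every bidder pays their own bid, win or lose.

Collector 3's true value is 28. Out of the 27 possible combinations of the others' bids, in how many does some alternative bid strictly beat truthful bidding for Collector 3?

Others bid (5, 5, 5): truth gives 0; bid 15 gives 13 > 0. Violating.
Others bid (5, 5, 15): truth gives 0; bid 15 gives 13 > 0. Violating.
Others bid (5, 28, 5): truth gives -28; bid 5 gives -5 > -28. Violating.
Others bid (5, 28, 15): truth gives -28; bid 5 gives -5 > -28. Violating.
Others bid (5, 5, 28): truth gives 0; no alternative beats it.
Others bid (5, 15, 5): truth gives 0; no alternative beats it.
(Checking all 27 profiles: 17 have a profitable deviation, 10 do not.)

17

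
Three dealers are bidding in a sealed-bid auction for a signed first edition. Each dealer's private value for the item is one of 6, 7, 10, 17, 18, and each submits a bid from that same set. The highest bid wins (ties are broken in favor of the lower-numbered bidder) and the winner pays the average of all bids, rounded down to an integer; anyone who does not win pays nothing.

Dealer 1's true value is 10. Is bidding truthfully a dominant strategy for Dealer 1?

No

Consider the case where Dealer 2 bids 6 and Dealer 3 bids 6.
Truthful bid 10: wins, pays 7, utility 10 - 7 = 3.
Bid 6 instead: wins, pays 6, utility 10 - 6 = 4.
Since 4 > 3, bidding 6 is strictly better here, so truthful bidding is not dominant.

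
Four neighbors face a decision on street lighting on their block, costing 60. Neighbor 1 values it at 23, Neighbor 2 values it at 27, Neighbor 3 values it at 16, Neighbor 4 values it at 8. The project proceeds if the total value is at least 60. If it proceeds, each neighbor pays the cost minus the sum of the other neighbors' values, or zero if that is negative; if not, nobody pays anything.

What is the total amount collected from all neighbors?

24

Total value 74 ≥ cost 60, so it is built.
Neighbor 1: others sum to 51; max(0, 60 - 51) = 9.
Neighbor 2: others sum to 47; max(0, 60 - 47) = 13.
Neighbor 3: others sum to 58; max(0, 60 - 58) = 2.
Neighbor 4: others sum to 66; max(0, 60 - 66) = 0.
Total collected = 9 + 13 + 2 + 0 = 24.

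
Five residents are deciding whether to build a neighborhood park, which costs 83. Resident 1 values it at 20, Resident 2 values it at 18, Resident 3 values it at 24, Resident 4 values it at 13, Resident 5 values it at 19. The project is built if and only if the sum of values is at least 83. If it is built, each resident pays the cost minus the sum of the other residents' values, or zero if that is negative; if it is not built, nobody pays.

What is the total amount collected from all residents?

39

Total value 94 ≥ cost 83, so it is built.
Resident 1: others sum to 74; max(0, 83 - 74) = 9.
Resident 2: others sum to 76; max(0, 83 - 76) = 7.
Resident 3: others sum to 70; max(0, 83 - 70) = 13.
Resident 4: others sum to 81; max(0, 83 - 81) = 2.
Resident 5: others sum to 75; max(0, 83 - 75) = 8.
Total collected = 9 + 7 + 13 + 2 + 8 = 39.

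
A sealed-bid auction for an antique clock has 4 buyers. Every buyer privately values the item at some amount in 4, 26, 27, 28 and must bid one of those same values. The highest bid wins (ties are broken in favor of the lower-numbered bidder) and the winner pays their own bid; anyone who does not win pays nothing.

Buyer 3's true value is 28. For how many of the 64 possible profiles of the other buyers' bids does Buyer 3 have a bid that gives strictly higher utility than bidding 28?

Others bid (4, 4, 4): truth gives 0; bid 26 gives 2 > 0. Violating.
Others bid (4, 4, 26): truth gives 0; bid 26 gives 2 > 0. Violating.
Others bid (4, 4, 27): truth gives 0; bid 27 gives 1 > 0. Violating.
Others bid (4, 26, 4): truth gives 0; bid 27 gives 1 > 0. Violating.
Others bid (4, 4, 28): truth gives 0; no alternative beats it.
Others bid (4, 26, 28): truth gives 0; no alternative beats it.
(Checking all 64 profiles: 12 have a profitable deviation, 52 do not.)

12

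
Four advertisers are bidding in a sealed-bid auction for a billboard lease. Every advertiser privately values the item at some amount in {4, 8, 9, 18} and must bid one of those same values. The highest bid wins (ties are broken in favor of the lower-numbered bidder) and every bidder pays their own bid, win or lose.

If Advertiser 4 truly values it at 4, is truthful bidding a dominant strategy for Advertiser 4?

Check each profile of the others' bids and compare truth against every alternative bid.
Others bid (4, 4, 9): truth gives -4, best alternative gives -8.
Others bid (4, 4, 18): truth gives -4, best alternative gives -8.
Others bid (4, 8, 9): truth gives -4, best alternative gives -8.
Others bid (4, 8, 18): truth gives -4, best alternative gives -8.
Others bid (4, 9, 4): truth gives -4, best alternative gives -8.
Others bid (4, 9, 8): truth gives -4, best alternative gives -8.
(Remaining 58 profiles checked similarly; truth is weakly best in each.)
In every case the truthful bid is at least as good as any alternative, so it is a dominant strategy.

Yes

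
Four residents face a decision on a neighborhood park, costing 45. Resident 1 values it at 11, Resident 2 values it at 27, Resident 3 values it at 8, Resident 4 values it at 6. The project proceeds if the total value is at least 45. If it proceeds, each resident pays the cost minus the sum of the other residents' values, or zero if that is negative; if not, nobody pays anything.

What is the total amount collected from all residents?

25

Total value 52 ≥ cost 45, so it is built.
Resident 1: others sum to 41; max(0, 45 - 41) = 4.
Resident 2: others sum to 25; max(0, 45 - 25) = 20.
Resident 3: others sum to 44; max(0, 45 - 44) = 1.
Resident 4: others sum to 46; max(0, 45 - 46) = 0.
Total collected = 4 + 20 + 1 + 0 = 25.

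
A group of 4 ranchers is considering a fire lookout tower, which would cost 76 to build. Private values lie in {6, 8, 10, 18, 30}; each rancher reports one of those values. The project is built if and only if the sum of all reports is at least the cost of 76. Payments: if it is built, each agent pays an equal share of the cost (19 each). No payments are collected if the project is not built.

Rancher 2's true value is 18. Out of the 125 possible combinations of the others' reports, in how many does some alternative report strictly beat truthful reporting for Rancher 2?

15

Others report (6, 30, 30): truth gives -1; report 6 gives 0 > -1. Violating.
Others report (8, 30, 30): truth gives -1; report 6 gives 0 > -1. Violating.
Others report (10, 18, 30): truth gives -1; report 6 gives 0 > -1. Violating.
Others report (10, 30, 18): truth gives -1; report 6 gives 0 > -1. Violating.
Others report (6, 6, 6): truth gives 0; no alternative beats it.
Others report (6, 6, 8): truth gives 0; no alternative beats it.
(Checking all 125 profiles: 15 have a profitable deviation, 110 do not.)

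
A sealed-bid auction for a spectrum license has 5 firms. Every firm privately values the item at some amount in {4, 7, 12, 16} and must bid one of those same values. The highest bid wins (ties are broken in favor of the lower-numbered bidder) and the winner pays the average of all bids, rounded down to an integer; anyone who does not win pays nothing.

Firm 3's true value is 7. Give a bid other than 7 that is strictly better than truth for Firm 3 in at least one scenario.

Suppose Firm 1 bids 4, Firm 2 bids 7, Firm 4 bids 4 and Firm 5 bids 4.
Bid 7: loses, pays 0, utility 0.
Bid 12: wins, pays 6, utility 7 - 6 = 1.
So bidding 12 beats truth here (1 > 0).

12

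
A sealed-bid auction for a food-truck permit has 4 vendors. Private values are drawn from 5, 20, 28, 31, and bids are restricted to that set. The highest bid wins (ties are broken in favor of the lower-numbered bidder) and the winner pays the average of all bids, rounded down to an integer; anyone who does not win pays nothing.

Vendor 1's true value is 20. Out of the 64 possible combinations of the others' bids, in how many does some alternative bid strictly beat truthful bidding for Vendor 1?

Others bid (5, 5, 5): truth gives 12; bid 5 gives 15 > 12. Violating.
Others bid (5, 5, 28): truth gives 0; bid 28 gives 4 > 0. Violating.
Others bid (5, 5, 31): truth gives 0; bid 31 gives 2 > 0. Violating.
Others bid (5, 28, 5): truth gives 0; bid 28 gives 4 > 0. Violating.
Others bid (5, 5, 20): truth gives 8; no alternative beats it.
Others bid (5, 20, 5): truth gives 8; no alternative beats it.
(Checking all 64 profiles: 7 have a profitable deviation, 57 do not.)

7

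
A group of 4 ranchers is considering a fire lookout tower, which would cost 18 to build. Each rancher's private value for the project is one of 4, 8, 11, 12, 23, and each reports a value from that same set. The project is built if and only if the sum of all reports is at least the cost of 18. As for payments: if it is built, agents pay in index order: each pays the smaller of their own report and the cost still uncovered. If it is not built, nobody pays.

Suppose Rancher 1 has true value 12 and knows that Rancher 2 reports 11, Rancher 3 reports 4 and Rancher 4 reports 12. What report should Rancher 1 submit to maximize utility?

4

Report 4: project built, pays 4, utility 12 - 4 = 8.
Report 8: project built, pays 8, utility 12 - 8 = 4.
Report 11: project built, pays 11, utility 12 - 11 = 1.
Report 12: project built, pays 12, utility 12 - 12 = 0.
Report 23: project built, pays 18, utility 12 - 18 = -6.
The best choice is 4 with utility 8.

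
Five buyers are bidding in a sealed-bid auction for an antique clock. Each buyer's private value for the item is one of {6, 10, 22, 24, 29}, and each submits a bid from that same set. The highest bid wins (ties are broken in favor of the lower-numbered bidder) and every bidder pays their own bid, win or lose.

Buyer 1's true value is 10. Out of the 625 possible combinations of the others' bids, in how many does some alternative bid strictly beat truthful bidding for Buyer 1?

Others bid (6, 6, 6, 6): truth gives 0; bid 6 gives 4 > 0. Violating.
Others bid (6, 6, 6, 22): truth gives -10; bid 6 gives -6 > -10. Violating.
Others bid (6, 6, 6, 24): truth gives -10; bid 6 gives -6 > -10. Violating.
Others bid (6, 6, 6, 29): truth gives -10; bid 6 gives -6 > -10. Violating.
Others bid (6, 6, 6, 10): truth gives 0; no alternative beats it.
Others bid (6, 6, 10, 6): truth gives 0; no alternative beats it.
(Checking all 625 profiles: 610 have a profitable deviation, 15 do not.)

610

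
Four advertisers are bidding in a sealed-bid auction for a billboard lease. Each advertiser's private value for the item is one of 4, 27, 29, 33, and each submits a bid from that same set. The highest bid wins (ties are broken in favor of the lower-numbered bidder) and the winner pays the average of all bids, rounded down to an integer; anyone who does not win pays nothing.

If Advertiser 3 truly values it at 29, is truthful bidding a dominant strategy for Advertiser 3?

No

Consider the case where Advertiser 1 bids 4, Advertiser 2 bids 4 and Advertiser 4 bids 4.
Truthful bid 29: wins, pays 10, utility 29 - 10 = 19.
Bid 27 instead: wins, pays 9, utility 29 - 9 = 20.
Since 20 > 19, bidding 27 is strictly better here, so truthful bidding is not dominant.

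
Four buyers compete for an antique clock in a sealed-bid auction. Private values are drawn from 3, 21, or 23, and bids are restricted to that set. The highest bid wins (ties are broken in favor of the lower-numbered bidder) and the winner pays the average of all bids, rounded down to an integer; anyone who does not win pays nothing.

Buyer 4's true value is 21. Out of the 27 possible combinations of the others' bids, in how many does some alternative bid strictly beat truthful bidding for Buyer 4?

6

Others bid (3, 3, 21): truth gives 0; bid 23 gives 9 > 0. Violating.
Others bid (3, 21, 3): truth gives 0; bid 23 gives 9 > 0. Violating.
Others bid (3, 21, 21): truth gives 0; bid 23 gives 4 > 0. Violating.
Others bid (21, 3, 3): truth gives 0; bid 23 gives 9 > 0. Violating.
Others bid (3, 3, 3): truth gives 14; no alternative beats it.
Others bid (3, 3, 23): truth gives 0; no alternative beats it.
(Checking all 27 profiles: 6 have a profitable deviation, 21 do not.)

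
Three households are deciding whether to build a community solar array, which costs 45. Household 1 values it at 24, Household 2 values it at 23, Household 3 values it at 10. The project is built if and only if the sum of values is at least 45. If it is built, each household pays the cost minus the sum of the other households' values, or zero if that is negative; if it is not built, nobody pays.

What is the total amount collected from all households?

Total value 57 ≥ cost 45, so it is built.
Household 1: others sum to 33; max(0, 45 - 33) = 12.
Household 2: others sum to 34; max(0, 45 - 34) = 11.
Household 3: others sum to 47; max(0, 45 - 47) = 0.
Total collected = 12 + 11 + 0 = 23.

23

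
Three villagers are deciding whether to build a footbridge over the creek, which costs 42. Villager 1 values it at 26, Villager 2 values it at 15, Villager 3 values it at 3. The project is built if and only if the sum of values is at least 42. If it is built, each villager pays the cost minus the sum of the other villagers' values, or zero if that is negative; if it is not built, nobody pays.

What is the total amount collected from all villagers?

38

Total value 44 ≥ cost 42, so it is built.
Villager 1: others sum to 18; max(0, 42 - 18) = 24.
Villager 2: others sum to 29; max(0, 42 - 29) = 13.
Villager 3: others sum to 41; max(0, 42 - 41) = 1.
Total collected = 24 + 13 + 1 = 38.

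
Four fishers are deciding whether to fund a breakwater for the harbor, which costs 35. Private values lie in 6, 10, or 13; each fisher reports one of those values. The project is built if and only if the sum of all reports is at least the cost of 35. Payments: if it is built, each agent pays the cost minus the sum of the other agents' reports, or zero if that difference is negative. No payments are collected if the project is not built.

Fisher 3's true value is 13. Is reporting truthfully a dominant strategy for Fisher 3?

Yes

Check each profile of the others' reports and compare truth against every alternative report.
Others report (10, 13, 13): truth gives 13, best alternative gives 13.
Others report (13, 10, 13): truth gives 13, best alternative gives 13.
Others report (13, 13, 10): truth gives 13, best alternative gives 13.
Others report (13, 13, 13): truth gives 13, best alternative gives 13.
Others report (10, 10, 13): truth gives 11, best alternative gives 11.
Others report (10, 13, 10): truth gives 11, best alternative gives 11.
(Remaining 21 profiles checked similarly; truth is weakly best in each.)
In every case the truthful report is at least as good as any alternative, so it is a dominant strategy.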